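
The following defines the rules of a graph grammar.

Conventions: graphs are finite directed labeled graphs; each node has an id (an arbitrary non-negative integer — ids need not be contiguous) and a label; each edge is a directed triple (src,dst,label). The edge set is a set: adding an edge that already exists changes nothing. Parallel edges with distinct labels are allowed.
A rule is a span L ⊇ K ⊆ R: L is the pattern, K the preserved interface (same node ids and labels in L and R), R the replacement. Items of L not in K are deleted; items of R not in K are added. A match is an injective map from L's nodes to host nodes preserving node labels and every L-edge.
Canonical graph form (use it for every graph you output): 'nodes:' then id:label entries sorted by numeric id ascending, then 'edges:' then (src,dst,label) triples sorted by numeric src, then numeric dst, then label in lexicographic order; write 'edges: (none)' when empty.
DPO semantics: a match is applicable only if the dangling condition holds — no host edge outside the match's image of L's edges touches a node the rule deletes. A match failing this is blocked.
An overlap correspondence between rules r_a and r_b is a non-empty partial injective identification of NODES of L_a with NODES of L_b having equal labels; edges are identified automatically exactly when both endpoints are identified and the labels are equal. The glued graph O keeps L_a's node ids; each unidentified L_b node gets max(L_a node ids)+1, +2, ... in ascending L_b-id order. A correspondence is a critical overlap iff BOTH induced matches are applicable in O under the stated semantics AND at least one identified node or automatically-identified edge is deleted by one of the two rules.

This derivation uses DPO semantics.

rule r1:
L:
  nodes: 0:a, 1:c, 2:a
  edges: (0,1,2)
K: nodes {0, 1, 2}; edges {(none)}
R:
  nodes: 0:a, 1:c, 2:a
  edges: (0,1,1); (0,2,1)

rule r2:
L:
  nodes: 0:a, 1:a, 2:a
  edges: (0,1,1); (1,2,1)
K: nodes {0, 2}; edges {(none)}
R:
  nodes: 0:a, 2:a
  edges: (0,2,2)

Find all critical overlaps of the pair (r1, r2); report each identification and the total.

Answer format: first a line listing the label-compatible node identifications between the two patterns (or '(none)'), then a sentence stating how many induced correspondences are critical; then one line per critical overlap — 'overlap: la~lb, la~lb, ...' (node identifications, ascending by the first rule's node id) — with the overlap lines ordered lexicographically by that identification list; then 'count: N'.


label-compatible node identifications between L(r1) and L(r2): 0~0, 0~1, 0~2, 2~0, 2~1, 2~2
3 of the induced correspondences are critical overlaps of r1 and r2.
overlap: 0~0, 2~1
overlap: 0~2, 2~1
overlap: 2~1
count: 3


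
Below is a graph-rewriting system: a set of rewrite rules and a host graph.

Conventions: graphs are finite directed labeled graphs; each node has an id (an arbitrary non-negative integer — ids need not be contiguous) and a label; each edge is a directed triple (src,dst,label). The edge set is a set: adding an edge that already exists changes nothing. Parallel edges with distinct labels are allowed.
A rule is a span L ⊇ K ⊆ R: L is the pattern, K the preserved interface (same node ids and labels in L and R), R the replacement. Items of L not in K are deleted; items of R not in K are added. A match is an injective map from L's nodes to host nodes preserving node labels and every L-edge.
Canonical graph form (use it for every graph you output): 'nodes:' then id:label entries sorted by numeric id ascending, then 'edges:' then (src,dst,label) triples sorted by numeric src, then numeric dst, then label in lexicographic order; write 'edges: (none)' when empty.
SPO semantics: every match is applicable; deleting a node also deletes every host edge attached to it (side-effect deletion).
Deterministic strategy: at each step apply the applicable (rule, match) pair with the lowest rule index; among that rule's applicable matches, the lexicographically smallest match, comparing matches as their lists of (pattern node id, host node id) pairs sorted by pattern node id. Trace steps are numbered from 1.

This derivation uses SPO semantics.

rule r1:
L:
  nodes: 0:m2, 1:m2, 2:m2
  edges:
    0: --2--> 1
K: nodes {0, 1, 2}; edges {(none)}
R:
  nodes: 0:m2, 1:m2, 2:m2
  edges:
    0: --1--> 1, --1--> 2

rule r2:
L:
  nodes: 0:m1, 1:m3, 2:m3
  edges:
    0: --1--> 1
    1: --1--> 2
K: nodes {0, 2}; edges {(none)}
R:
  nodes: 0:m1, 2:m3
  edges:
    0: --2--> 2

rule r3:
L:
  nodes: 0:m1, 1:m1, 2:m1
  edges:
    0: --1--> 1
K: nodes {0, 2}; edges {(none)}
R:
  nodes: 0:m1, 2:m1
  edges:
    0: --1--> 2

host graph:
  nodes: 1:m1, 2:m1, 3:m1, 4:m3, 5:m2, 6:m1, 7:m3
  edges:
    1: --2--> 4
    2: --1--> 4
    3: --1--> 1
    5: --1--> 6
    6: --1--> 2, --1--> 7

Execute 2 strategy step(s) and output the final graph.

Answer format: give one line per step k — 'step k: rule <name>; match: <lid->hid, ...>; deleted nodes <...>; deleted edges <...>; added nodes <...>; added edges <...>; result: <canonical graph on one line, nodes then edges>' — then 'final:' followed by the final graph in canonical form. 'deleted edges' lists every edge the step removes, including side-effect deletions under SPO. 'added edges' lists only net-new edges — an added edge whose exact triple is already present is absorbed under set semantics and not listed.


step 1: rule r3; match: 0->3, 1->1, 2->2; deleted nodes 1; deleted edges (1,4,2); (3,1,1); added nodes (none); added edges (3,2,1); result: nodes: 2:m1, 3:m1, 4:m3, 5:m2, 6:m1, 7:m3 edges: (2,4,1); (3,2,1); (5,6,1); (6,2,1); (6,7,1)
step 2: rule r3; match: 0->3, 1->2, 2->6; deleted nodes 2; deleted edges (2,4,1); (3,2,1); (6,2,1); added nodes (none); added edges (3,6,1); result: nodes: 3:m1, 4:m3, 5:m2, 6:m1, 7:m3 edges: (3,6,1); (5,6,1); (6,7,1)
final:
nodes: 3:m1, 4:m3, 5:m2, 6:m1, 7:m3
edges: (3,6,1); (5,6,1); (6,7,1)


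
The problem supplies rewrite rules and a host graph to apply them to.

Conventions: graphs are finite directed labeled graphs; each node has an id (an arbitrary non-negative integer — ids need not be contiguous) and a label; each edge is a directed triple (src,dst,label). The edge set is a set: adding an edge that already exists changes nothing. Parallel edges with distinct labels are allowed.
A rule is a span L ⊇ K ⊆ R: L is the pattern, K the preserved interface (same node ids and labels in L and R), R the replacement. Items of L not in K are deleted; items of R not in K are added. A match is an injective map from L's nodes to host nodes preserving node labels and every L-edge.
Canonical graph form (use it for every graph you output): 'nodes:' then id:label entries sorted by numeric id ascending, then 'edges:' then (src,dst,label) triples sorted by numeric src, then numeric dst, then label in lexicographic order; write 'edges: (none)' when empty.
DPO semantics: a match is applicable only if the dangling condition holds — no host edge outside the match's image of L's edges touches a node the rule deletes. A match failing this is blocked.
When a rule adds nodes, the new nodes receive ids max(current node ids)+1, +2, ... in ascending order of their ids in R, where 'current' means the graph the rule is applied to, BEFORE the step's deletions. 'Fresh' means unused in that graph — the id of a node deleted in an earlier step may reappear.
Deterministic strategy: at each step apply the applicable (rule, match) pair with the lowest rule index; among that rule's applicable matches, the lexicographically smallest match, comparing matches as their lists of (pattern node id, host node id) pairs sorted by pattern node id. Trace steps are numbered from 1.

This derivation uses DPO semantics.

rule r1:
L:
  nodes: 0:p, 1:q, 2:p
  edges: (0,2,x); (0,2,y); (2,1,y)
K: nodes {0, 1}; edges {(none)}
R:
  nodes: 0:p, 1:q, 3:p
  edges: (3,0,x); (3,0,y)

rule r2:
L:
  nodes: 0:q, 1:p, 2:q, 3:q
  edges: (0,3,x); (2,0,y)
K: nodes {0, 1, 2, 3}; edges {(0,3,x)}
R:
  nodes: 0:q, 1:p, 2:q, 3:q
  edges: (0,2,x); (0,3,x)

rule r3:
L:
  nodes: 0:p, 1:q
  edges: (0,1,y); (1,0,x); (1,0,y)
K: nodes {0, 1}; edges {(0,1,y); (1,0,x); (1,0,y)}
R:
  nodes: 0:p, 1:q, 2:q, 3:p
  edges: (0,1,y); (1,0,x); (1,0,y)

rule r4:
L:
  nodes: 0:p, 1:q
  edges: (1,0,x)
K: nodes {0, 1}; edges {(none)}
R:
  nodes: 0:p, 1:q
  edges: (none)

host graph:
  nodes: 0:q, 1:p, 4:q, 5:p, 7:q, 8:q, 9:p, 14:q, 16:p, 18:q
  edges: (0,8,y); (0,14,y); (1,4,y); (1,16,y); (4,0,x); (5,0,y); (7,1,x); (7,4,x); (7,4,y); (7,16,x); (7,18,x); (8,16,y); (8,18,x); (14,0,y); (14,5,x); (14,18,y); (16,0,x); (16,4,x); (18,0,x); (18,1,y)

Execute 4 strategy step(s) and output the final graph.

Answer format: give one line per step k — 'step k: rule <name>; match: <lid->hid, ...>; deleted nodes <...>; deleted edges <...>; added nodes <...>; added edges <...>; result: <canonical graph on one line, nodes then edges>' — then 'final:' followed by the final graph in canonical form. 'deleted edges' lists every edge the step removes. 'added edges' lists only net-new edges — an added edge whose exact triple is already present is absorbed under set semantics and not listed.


step 1: rule r2; match: 0->4, 1->1, 2->7, 3->0; deleted nodes (none); deleted edges (7,4,y); added nodes (none); added edges (4,7,x); result: nodes: 0:q, 1:p, 4:q, 5:p, 7:q, 8:q, 9:p, 14:q, 16:p, 18:q edges: (0,8,y); (0,14,y); (1,4,y); (1,16,y); (4,0,x); (4,7,x); (5,0,y); (7,1,x); (7,4,x); (7,16,x); (7,18,x); (8,16,y); (8,18,x); (14,0,y); (14,5,x); (14,18,y); (16,0,x); (16,4,x); (18,0,x); (18,1,y)
step 2: rule r2; match: 0->8, 1->1, 2->0, 3->18; deleted nodes (none); deleted edges (0,8,y); added nodes (none); added edges (8,0,x); result: nodes: 0:q, 1:p, 4:q, 5:p, 7:q, 8:q, 9:p, 14:q, 16:p, 18:q edges: (0,14,y); (1,4,y); (1,16,y); (4,0,x); (4,7,x); (5,0,y); (7,1,x); (7,4,x); (7,16,x); (7,18,x); (8,0,x); (8,16,y); (8,18,x); (14,0,y); (14,5,x); (14,18,y); (16,0,x); (16,4,x); (18,0,x); (18,1,y)
step 3: rule r2; match: 0->18, 1->1, 2->14, 3->0; deleted nodes (none); deleted edges (14,18,y); added nodes (none); added edges (18,14,x); result: nodes: 0:q, 1:p, 4:q, 5:p, 7:q, 8:q, 9:p, 14:q, 16:p, 18:q edges: (0,14,y); (1,4,y); (1,16,y); (4,0,x); (4,7,x); (5,0,y); (7,1,x); (7,4,x); (7,16,x); (7,18,x); (8,0,x); (8,16,y); (8,18,x); (14,0,y); (14,5,x); (16,0,x); (16,4,x); (18,0,x); (18,1,y); (18,14,x)
step 4: rule r4; match: 0->1, 1->7; deleted nodes (none); deleted edges (7,1,x); added nodes (none); added edges (none); result: nodes: 0:q, 1:p, 4:q, 5:p, 7:q, 8:q, 9:p, 14:q, 16:p, 18:q edges: (0,14,y); (1,4,y); (1,16,y); (4,0,x); (4,7,x); (5,0,y); (7,4,x); (7,16,x); (7,18,x); (8,0,x); (8,16,y); (8,18,x); (14,0,y); (14,5,x); (16,0,x); (16,4,x); (18,0,x); (18,1,y); (18,14,x)
final:
nodes: 0:q, 1:p, 4:q, 5:p, 7:q, 8:q, 9:p, 14:q, 16:p, 18:q
edges: (0,14,y); (1,4,y); (1,16,y); (4,0,x); (4,7,x); (5,0,y); (7,4,x); (7,16,x); (7,18,x); (8,0,x); (8,16,y); (8,18,x); (14,0,y); (14,5,x); (16,0,x); (16,4,x); (18,0,x); (18,1,y); (18,14,x)


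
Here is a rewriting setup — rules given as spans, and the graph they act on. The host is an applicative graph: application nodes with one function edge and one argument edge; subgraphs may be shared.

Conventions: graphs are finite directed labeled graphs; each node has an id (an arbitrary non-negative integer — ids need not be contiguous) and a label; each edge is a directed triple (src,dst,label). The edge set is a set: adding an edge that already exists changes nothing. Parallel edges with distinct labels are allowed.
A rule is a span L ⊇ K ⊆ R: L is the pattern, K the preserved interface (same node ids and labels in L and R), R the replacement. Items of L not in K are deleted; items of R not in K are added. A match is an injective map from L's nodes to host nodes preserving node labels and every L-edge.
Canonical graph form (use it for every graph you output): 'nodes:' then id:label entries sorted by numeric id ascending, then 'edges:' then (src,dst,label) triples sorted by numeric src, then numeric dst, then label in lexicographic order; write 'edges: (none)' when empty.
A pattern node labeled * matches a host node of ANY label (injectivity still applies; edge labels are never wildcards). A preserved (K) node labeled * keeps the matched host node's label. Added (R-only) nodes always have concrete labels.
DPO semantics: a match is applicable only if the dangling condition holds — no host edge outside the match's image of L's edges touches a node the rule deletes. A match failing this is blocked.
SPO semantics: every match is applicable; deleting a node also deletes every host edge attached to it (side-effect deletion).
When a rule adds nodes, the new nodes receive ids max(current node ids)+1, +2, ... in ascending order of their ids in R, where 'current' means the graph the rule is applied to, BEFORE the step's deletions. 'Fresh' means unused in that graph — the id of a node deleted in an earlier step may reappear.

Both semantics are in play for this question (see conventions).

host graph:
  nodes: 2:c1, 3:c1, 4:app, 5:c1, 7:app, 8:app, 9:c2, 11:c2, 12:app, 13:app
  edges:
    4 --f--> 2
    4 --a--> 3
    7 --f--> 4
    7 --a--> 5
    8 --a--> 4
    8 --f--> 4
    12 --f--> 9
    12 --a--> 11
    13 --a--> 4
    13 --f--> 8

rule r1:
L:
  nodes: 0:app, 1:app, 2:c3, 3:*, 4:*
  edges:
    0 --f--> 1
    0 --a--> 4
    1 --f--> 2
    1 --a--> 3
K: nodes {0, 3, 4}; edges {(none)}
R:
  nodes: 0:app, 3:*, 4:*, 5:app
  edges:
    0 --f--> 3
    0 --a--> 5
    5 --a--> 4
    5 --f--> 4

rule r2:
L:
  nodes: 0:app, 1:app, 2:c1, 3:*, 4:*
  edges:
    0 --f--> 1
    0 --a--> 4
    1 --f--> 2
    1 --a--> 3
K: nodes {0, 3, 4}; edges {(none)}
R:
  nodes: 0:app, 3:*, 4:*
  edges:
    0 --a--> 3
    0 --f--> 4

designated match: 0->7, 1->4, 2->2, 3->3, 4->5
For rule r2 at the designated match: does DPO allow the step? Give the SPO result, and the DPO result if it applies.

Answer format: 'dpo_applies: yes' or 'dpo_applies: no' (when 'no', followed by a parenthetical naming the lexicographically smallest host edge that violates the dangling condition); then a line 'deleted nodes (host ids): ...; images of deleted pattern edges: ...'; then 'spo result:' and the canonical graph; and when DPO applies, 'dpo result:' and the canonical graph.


dpo_applies: no
(the rule deletes node 4, which keeps host edge (8,4,a) outside the match image — the dangling condition fails, DPO blocks; SPO proceeds and side-deletes such edges)
deleted nodes (host ids): 2, 4; images of deleted pattern edges: (4,2,f); (4,3,a); (7,4,f); (7,5,a)
spo result:
nodes: 3:c1, 5:c1, 7:app, 8:app, 9:c2, 11:c2, 12:app, 13:app
edges: (7,3,a); (7,5,f); (12,9,f); (12,11,a); (13,8,f)


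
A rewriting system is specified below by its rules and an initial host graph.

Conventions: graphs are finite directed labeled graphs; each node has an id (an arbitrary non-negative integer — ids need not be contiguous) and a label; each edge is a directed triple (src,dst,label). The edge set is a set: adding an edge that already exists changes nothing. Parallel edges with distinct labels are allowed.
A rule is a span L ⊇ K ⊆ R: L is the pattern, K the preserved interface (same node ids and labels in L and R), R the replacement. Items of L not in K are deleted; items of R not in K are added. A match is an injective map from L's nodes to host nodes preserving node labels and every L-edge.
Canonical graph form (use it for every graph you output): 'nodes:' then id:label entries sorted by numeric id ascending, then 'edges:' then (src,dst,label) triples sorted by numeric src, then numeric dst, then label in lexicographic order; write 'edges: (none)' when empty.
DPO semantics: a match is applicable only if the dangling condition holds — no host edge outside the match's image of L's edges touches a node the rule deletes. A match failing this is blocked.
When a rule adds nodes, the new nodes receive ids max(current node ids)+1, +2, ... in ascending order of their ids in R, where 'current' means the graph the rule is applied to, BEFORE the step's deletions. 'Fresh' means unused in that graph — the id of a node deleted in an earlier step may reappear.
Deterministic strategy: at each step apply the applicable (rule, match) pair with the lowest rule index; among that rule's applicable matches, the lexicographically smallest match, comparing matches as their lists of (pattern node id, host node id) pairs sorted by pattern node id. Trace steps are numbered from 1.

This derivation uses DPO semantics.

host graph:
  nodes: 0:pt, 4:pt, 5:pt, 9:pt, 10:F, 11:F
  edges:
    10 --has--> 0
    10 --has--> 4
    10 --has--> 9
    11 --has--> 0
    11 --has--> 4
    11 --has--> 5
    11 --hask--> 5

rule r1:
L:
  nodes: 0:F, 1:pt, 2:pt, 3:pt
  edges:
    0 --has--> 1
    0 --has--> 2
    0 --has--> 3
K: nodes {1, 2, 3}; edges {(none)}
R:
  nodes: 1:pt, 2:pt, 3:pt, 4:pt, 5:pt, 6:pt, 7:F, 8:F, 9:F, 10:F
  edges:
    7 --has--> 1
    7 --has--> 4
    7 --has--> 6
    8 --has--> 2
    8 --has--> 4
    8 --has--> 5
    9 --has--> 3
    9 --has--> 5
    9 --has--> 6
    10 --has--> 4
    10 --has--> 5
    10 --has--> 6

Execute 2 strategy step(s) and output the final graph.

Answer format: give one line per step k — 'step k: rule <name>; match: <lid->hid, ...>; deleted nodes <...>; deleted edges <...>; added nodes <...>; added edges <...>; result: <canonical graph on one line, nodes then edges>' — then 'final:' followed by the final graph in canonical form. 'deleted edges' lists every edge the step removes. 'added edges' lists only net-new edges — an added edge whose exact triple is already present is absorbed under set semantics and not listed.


step 1: rule r1; match: 0->10, 1->0, 2->4, 3->9; deleted nodes 10; deleted edges (10,0,has); (10,4,has); (10,9,has); added nodes 12, 13, 14, 15, 16, 17, 18; added edges (15,0,has); (15,12,has); (15,14,has); (16,4,has); (16,12,has); (16,13,has); (17,9,has); (17,13,has); (17,14,has); (18,12,has); (18,13,has); (18,14,has); result: nodes: 0:pt, 4:pt, 5:pt, 9:pt, 11:F, 12:pt, 13:pt, 14:pt, 15:F, 16:F, 17:F, 18:F edges: (11,0,has); (11,4,has); (11,5,has); (11,5,hask); (15,0,has); (15,12,has); (15,14,has); (16,4,has); (16,12,has); (16,13,has); (17,9,has); (17,13,has); (17,14,has); (18,12,has); (18,13,has); (18,14,has)
step 2: rule r1; match: 0->15, 1->0, 2->12, 3->14; deleted nodes 15; deleted edges (15,0,has); (15,12,has); (15,14,has); added nodes 19, 20, 21, 22, 23, 24, 25; added edges (22,0,has); (22,19,has); (22,21,has); (23,12,has); (23,19,has); (23,20,has); (24,14,has); (24,20,has); (24,21,has); (25,19,has); (25,20,has); (25,21,has); result: nodes: 0:pt, 4:pt, 5:pt, 9:pt, 11:F, 12:pt, 13:pt, 14:pt, 16:F, 17:F, 18:F, 19:pt, 20:pt, 21:pt, 22:F, 23:F, 24:F, 25:F edges: (11,0,has); (11,4,has); (11,5,has); (11,5,hask); (16,4,has); (16,12,has); (16,13,has); (17,9,has); (17,13,has); (17,14,has); (18,12,has); (18,13,has); (18,14,has); (22,0,has); (22,19,has); (22,21,has); (23,12,has); (23,19,has); (23,20,has); (24,14,has); (24,20,has); (24,21,has); (25,19,has); (25,20,has); (25,21,has)
final:
nodes: 0:pt, 4:pt, 5:pt, 9:pt, 11:F, 12:pt, 13:pt, 14:pt, 16:F, 17:F, 18:F, 19:pt, 20:pt, 21:pt, 22:F, 23:F, 24:F, 25:F
edges: (11,0,has); (11,4,has); (11,5,has); (11,5,hask); (16,4,has); (16,12,has); (16,13,has); (17,9,has); (17,13,has); (17,14,has); (18,12,has); (18,13,has); (18,14,has); (22,0,has); (22,19,has); (22,21,has); (23,12,has); (23,19,has); (23,20,has); (24,14,has); (24,20,has); (24,21,has); (25,19,has); (25,20,has); (25,21,has)


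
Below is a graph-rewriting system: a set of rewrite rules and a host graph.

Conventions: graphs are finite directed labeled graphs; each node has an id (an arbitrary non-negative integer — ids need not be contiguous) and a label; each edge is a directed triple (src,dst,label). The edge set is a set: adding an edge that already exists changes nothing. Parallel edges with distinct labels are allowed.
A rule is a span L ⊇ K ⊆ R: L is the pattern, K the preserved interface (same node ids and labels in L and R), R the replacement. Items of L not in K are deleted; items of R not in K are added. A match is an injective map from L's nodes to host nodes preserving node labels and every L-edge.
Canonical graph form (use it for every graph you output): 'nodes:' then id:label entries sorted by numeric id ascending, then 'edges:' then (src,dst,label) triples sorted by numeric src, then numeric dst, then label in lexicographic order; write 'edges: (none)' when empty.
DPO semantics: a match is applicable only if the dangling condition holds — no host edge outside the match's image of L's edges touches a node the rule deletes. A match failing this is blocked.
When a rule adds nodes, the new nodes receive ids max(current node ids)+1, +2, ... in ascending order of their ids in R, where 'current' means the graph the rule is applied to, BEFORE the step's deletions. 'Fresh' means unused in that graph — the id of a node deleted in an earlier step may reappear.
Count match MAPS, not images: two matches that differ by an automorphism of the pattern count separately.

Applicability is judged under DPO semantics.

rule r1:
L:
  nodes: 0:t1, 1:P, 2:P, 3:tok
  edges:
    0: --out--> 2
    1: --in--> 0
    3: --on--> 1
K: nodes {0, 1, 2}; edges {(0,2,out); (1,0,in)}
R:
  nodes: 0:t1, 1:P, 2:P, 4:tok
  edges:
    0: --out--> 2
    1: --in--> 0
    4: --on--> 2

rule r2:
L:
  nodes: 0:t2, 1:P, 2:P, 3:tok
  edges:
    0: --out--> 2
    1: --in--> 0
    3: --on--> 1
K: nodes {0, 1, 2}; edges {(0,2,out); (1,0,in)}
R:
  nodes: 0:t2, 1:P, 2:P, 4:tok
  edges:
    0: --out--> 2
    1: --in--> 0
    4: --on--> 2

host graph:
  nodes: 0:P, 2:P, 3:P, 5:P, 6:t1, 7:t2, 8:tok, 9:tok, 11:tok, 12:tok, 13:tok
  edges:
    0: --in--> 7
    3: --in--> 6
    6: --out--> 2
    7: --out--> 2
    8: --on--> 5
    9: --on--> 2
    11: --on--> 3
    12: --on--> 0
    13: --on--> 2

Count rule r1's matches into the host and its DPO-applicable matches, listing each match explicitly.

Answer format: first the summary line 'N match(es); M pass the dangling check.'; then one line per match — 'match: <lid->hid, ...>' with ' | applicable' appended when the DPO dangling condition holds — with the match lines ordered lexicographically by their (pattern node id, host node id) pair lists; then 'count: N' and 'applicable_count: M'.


1 match(es); 1 pass the dangling check.
match: 0->6, 1->3, 2->2, 3->11 | applicable
count: 1
applicable_count: 1


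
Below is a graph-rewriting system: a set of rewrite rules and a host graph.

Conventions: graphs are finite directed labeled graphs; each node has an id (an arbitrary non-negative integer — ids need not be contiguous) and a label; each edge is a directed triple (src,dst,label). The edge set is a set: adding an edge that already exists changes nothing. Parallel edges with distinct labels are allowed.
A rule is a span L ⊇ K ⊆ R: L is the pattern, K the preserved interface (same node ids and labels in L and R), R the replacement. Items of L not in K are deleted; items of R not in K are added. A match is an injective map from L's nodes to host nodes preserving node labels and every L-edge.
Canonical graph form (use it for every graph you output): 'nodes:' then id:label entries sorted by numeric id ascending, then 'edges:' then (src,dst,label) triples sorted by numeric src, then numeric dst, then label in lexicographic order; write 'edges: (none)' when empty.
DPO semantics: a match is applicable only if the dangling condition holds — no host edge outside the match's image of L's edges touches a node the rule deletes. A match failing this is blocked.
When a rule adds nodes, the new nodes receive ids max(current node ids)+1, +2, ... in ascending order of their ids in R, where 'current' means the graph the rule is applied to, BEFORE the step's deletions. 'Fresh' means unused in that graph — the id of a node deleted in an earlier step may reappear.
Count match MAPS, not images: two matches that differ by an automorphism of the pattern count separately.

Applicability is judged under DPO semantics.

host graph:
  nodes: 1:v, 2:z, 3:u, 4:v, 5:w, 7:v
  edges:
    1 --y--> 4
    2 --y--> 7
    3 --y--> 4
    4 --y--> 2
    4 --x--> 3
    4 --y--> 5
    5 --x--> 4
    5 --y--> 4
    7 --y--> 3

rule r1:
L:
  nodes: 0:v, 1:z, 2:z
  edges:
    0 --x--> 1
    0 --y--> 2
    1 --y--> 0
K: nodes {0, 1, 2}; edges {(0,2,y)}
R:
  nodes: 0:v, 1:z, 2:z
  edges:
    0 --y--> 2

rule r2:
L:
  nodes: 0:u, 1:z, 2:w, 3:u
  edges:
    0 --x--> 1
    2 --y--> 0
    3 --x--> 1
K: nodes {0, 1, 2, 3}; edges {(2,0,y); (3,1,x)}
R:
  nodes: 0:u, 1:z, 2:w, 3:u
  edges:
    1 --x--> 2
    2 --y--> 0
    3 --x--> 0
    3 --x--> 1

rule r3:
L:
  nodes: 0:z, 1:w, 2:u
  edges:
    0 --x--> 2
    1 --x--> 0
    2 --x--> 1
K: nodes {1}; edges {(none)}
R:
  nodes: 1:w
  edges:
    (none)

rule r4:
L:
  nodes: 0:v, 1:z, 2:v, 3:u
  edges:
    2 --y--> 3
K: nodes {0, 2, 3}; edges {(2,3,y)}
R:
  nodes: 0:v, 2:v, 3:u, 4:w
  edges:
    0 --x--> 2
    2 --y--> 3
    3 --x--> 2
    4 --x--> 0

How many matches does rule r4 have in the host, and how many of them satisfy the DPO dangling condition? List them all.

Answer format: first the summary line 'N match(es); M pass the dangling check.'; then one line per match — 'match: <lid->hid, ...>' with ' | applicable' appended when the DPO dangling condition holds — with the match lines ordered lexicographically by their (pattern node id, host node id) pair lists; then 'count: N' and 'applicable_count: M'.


2 match(es); 0 pass the dangling check.
match: 0->1, 1->2, 2->7, 3->3
match: 0->4, 1->2, 2->7, 3->3
count: 2
applicable_count: 0


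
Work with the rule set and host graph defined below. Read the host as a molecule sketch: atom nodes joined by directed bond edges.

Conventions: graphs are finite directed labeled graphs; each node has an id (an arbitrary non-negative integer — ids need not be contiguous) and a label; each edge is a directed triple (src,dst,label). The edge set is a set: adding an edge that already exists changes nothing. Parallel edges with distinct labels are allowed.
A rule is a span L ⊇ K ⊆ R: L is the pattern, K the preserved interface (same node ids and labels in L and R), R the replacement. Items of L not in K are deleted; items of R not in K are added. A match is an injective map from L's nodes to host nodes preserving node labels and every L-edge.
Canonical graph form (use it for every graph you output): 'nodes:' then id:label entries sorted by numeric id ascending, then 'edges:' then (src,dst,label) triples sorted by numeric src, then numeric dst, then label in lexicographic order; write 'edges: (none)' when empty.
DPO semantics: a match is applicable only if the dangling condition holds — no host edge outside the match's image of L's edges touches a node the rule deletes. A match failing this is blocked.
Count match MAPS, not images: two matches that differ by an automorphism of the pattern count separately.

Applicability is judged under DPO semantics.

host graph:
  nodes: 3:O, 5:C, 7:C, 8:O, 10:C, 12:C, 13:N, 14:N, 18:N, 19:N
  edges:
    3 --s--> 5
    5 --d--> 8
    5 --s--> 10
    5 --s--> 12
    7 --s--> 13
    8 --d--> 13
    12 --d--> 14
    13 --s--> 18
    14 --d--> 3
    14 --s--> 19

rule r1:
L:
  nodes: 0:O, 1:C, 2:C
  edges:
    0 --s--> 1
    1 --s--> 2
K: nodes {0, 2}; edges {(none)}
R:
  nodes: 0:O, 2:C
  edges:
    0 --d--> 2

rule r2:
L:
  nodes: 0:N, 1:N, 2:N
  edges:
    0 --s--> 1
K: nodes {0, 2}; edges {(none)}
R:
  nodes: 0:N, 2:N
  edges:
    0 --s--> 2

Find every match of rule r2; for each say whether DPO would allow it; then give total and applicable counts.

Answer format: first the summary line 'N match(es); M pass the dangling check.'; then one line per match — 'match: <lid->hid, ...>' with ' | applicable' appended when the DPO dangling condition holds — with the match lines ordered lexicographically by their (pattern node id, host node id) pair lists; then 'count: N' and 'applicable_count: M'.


4 match(es); 4 pass the dangling check.
match: 0->13, 1->18, 2->14 | applicable
match: 0->13, 1->18, 2->19 | applicable
match: 0->14, 1->19, 2->13 | applicable
match: 0->14, 1->19, 2->18 | applicable
count: 4
applicable_count: 4


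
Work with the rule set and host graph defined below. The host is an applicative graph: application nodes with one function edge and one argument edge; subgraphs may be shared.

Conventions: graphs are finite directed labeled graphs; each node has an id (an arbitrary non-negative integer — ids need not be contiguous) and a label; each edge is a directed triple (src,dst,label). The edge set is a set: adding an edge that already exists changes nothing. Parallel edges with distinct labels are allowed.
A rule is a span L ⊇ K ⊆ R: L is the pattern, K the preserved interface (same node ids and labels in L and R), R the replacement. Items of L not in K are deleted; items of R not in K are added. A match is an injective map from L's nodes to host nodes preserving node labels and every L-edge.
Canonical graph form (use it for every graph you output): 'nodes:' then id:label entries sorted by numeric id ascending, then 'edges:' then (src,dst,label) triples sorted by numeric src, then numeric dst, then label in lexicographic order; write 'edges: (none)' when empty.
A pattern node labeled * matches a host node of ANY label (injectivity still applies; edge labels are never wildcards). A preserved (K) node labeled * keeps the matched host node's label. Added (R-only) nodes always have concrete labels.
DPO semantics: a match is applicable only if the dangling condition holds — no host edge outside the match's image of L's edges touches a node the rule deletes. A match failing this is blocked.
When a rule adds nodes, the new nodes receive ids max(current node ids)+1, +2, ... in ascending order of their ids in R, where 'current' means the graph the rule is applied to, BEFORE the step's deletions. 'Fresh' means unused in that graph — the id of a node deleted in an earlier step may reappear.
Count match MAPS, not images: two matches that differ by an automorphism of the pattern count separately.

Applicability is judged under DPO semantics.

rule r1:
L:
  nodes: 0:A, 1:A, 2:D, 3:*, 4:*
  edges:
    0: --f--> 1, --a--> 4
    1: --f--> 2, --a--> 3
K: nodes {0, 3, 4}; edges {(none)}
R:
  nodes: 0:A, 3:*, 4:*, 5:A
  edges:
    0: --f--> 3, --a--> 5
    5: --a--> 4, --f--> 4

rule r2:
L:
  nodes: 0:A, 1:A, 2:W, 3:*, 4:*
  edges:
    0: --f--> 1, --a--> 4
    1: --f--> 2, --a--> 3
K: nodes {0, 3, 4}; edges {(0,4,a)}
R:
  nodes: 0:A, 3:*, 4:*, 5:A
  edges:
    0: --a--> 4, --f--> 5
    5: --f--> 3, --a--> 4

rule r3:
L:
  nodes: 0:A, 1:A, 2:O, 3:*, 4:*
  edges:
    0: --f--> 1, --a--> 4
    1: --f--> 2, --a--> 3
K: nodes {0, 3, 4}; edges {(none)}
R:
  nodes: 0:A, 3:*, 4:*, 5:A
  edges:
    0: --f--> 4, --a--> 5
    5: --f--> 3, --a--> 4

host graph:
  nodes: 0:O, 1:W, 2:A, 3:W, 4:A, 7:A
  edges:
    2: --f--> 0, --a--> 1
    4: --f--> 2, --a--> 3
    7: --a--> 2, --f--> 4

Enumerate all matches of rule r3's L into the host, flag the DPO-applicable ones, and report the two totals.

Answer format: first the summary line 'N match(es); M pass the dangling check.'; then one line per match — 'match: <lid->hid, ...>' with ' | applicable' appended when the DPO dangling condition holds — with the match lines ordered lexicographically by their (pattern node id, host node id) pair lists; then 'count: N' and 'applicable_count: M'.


1 match(es); 0 pass the dangling check.
match: 0->4, 1->2, 2->0, 3->1, 4->3
count: 1
applicable_count: 0


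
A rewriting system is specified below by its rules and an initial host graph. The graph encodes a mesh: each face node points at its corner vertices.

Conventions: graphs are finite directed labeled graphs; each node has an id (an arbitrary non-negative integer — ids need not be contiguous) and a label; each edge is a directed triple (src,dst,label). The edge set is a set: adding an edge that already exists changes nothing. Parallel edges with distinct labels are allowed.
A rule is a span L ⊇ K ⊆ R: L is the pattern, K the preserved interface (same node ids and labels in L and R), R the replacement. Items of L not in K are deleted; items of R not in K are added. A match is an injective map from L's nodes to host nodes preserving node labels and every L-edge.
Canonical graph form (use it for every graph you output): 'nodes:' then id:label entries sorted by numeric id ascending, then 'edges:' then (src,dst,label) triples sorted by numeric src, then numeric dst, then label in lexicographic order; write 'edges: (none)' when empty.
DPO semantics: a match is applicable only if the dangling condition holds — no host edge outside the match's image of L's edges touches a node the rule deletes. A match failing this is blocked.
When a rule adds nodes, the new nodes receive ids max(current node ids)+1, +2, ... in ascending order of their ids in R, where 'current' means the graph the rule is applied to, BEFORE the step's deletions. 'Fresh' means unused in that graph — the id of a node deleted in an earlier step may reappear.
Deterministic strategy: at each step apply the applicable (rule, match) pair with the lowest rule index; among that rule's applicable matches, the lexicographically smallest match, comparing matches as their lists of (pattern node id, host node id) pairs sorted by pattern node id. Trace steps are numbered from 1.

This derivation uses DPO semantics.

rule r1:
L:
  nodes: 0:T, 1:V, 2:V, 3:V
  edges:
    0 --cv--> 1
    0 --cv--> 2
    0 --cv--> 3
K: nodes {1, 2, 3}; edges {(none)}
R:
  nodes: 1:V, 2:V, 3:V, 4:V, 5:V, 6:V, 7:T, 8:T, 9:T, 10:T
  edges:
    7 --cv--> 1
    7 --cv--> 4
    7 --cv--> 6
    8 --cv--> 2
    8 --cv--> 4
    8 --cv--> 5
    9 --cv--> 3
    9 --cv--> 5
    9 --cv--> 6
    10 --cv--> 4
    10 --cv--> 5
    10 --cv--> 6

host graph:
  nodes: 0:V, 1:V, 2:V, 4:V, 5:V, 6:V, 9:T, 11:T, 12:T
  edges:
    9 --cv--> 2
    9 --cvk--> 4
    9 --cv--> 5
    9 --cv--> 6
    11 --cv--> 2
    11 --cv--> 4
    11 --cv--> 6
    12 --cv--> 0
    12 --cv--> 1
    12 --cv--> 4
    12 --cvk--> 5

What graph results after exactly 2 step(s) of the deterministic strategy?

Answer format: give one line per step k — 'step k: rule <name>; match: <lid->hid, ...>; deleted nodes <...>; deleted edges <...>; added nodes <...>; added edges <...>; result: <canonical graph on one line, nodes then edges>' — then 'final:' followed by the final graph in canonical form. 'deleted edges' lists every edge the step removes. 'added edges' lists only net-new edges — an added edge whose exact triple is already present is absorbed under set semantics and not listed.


step 1: rule r1; match: 0->11, 1->2, 2->4, 3->6; deleted nodes 11; deleted edges (11,2,cv); (11,4,cv); (11,6,cv); added nodes 13, 14, 15, 16, 17, 18, 19; added edges (16,2,cv); (16,13,cv); (16,15,cv); (17,4,cv); (17,13,cv); (17,14,cv); (18,6,cv); (18,14,cv); (18,15,cv); (19,13,cv); (19,14,cv); (19,15,cv); result: nodes: 0:V, 1:V, 2:V, 4:V, 5:V, 6:V, 9:T, 12:T, 13:V, 14:V, 15:V, 16:T, 17:T, 18:T, 19:T edges: (9,2,cv); (9,4,cvk); (9,5,cv); (9,6,cv); (12,0,cv); (12,1,cv); (12,4,cv); (12,5,cvk); (16,2,cv); (16,13,cv); (16,15,cv); (17,4,cv); (17,13,cv); (17,14,cv); (18,6,cv); (18,14,cv); (18,15,cv); (19,13,cv); (19,14,cv); (19,15,cv)
step 2: rule r1; match: 0->16, 1->2, 2->13, 3->15; deleted nodes 16; deleted edges (16,2,cv); (16,13,cv); (16,15,cv); added nodes 20, 21, 22, 23, 24, 25, 26; added edges (23,2,cv); (23,20,cv); (23,22,cv); (24,13,cv); (24,20,cv); (24,21,cv); (25,15,cv); (25,21,cv); (25,22,cv); (26,20,cv); (26,21,cv); (26,22,cv); result: nodes: 0:V, 1:V, 2:V, 4:V, 5:V, 6:V, 9:T, 12:T, 13:V, 14:V, 15:V, 17:T, 18:T, 19:T, 20:V, 21:V, 22:V, 23:T, 24:T, 25:T, 26:T edges: (9,2,cv); (9,4,cvk); (9,5,cv); (9,6,cv); (12,0,cv); (12,1,cv); (12,4,cv); (12,5,cvk); (17,4,cv); (17,13,cv); (17,14,cv); (18,6,cv); (18,14,cv); (18,15,cv); (19,13,cv); (19,14,cv); (19,15,cv); (23,2,cv); (23,20,cv); (23,22,cv); (24,13,cv); (24,20,cv); (24,21,cv); (25,15,cv); (25,21,cv); (25,22,cv); (26,20,cv); (26,21,cv); (26,22,cv)
final:
nodes: 0:V, 1:V, 2:V, 4:V, 5:V, 6:V, 9:T, 12:T, 13:V, 14:V, 15:V, 17:T, 18:T, 19:T, 20:V, 21:V, 22:V, 23:T, 24:T, 25:T, 26:T
edges: (9,2,cv); (9,4,cvk); (9,5,cv); (9,6,cv); (12,0,cv); (12,1,cv); (12,4,cv); (12,5,cvk); (17,4,cv); (17,13,cv); (17,14,cv); (18,6,cv); (18,14,cv); (18,15,cv); (19,13,cv); (19,14,cv); (19,15,cv); (23,2,cv); (23,20,cv); (23,22,cv); (24,13,cv); (24,20,cv); (24,21,cv); (25,15,cv); (25,21,cv); (25,22,cv); (26,20,cv); (26,21,cv); (26,22,cv)


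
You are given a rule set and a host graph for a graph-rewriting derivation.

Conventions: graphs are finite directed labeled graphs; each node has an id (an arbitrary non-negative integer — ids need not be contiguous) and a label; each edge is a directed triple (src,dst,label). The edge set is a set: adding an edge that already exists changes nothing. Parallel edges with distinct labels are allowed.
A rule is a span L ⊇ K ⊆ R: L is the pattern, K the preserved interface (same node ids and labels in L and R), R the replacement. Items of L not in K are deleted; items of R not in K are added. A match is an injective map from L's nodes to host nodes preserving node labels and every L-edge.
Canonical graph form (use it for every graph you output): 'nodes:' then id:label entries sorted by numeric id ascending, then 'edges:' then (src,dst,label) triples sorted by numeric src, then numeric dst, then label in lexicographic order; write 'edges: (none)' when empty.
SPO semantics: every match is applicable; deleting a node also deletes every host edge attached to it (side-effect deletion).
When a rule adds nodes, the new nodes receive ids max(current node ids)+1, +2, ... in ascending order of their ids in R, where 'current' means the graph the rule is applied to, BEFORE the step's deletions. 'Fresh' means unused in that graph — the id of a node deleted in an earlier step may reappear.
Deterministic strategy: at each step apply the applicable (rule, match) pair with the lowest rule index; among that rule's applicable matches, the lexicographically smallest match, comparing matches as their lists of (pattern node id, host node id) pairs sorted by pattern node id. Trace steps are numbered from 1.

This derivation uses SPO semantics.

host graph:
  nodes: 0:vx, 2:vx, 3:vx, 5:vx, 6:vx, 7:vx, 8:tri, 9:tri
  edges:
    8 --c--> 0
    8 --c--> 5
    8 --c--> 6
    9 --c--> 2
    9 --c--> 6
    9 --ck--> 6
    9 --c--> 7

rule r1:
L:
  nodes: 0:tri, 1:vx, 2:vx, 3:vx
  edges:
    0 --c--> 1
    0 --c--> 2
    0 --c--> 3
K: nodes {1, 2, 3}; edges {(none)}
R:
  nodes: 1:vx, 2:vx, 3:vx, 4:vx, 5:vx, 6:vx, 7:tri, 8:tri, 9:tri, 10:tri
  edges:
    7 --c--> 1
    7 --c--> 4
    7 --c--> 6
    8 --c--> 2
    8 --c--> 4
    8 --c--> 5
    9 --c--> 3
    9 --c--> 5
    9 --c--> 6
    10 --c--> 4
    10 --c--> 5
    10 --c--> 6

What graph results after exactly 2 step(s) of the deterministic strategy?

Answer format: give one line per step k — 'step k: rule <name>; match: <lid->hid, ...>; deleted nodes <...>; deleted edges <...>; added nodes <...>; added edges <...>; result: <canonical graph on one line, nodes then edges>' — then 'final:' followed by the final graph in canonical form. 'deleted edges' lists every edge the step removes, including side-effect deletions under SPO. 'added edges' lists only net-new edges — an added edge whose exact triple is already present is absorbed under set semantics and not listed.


step 1: rule r1; match: 0->8, 1->0, 2->5, 3->6; deleted nodes 8; deleted edges (8,0,c); (8,5,c); (8,6,c); added nodes 10, 11, 12, 13, 14, 15, 16; added edges (13,0,c); (13,10,c); (13,12,c); (14,5,c); (14,10,c); (14,11,c); (15,6,c); (15,11,c); (15,12,c); (16,10,c); (16,11,c); (16,12,c); result: nodes: 0:vx, 2:vx, 3:vx, 5:vx, 6:vx, 7:vx, 9:tri, 10:vx, 11:vx, 12:vx, 13:tri, 14:tri, 15:tri, 16:tri edges: (9,2,c); (9,6,c); (9,6,ck); (9,7,c); (13,0,c); (13,10,c); (13,12,c); (14,5,c); (14,10,c); (14,11,c); (15,6,c); (15,11,c); (15,12,c); (16,10,c); (16,11,c); (16,12,c)
step 2: rule r1; match: 0->9, 1->2, 2->6, 3->7; deleted nodes 9; deleted edges (9,2,c); (9,6,c); (9,6,ck); (9,7,c); added nodes 17, 18, 19, 20, 21, 22, 23; added edges (20,2,c); (20,17,c); (20,19,c); (21,6,c); (21,17,c); (21,18,c); (22,7,c); (22,18,c); (22,19,c); (23,17,c); (23,18,c); (23,19,c); result: nodes: 0:vx, 2:vx, 3:vx, 5:vx, 6:vx, 7:vx, 10:vx, 11:vx, 12:vx, 13:tri, 14:tri, 15:tri, 16:tri, 17:vx, 18:vx, 19:vx, 20:tri, 21:tri, 22:tri, 23:tri edges: (13,0,c); (13,10,c); (13,12,c); (14,5,c); (14,10,c); (14,11,c); (15,6,c); (15,11,c); (15,12,c); (16,10,c); (16,11,c); (16,12,c); (20,2,c); (20,17,c); (20,19,c); (21,6,c); (21,17,c); (21,18,c); (22,7,c); (22,18,c); (22,19,c); (23,17,c); (23,18,c); (23,19,c)
final:
nodes: 0:vx, 2:vx, 3:vx, 5:vx, 6:vx, 7:vx, 10:vx, 11:vx, 12:vx, 13:tri, 14:tri, 15:tri, 16:tri, 17:vx, 18:vx, 19:vx, 20:tri, 21:tri, 22:tri, 23:tri
edges: (13,0,c); (13,10,c); (13,12,c); (14,5,c); (14,10,c); (14,11,c); (15,6,c); (15,11,c); (15,12,c); (16,10,c); (16,11,c); (16,12,c); (20,2,c); (20,17,c); (20,19,c); (21,6,c); (21,17,c); (21,18,c); (22,7,c); (22,18,c); (22,19,c); (23,17,c); (23,18,c); (23,19,c)
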